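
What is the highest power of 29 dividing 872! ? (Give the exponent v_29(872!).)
v_29(872!) = 31

Legendre's formula: v_p(n!) = Σ_{k ≥ 1} ⌊n / p^k⌋. For p = 29, n = 872, the terms are:
  ⌊872/29^1⌋ = ⌊872/29⌋ = 30
  ⌊872/29^2⌋ = ⌊872/841⌋ = 1
(the next term ⌊872/29^3⌋ = 0, terminating the sum). Summing: v_29(872!) = 30 + 1 = 31.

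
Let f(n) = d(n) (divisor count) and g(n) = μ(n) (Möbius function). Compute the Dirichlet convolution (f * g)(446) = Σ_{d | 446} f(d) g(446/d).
(d * μ)(446) = 1

Divisors of 446: [1, 2, 223, 446]. For each d | 446:
  d = 1: d(1) · μ(446/1) = 1 · 1 = 1
  d = 2: d(2) · μ(446/2) = 2 · -1 = -2
  d = 223: d(223) · μ(446/223) = 2 · -1 = -2
  d = 446: d(446) · μ(446/446) = 4 · 1 = 4
Summing: (d * μ)(446) = 1 + -2 + -2 + 4 = 1.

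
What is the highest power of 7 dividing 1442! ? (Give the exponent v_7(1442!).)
v_7(1442!) = 239

Legendre's formula: v_p(n!) = Σ_{k ≥ 1} ⌊n / p^k⌋. For p = 7, n = 1442, the terms are:
  ⌊1442/7^1⌋ = ⌊1442/7⌋ = 206
  ⌊1442/7^2⌋ = ⌊1442/49⌋ = 29
  ⌊1442/7^3⌋ = ⌊1442/343⌋ = 4
(the next term ⌊1442/7^4⌋ = 0, terminating the sum). Summing: v_7(1442!) = 206 + 29 + 4 = 239.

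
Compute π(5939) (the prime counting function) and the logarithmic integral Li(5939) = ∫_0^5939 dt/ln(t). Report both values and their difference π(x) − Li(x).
π(5939) = 780;  Li(5939) ≈ 793.40;  π(x) − Li(x) ≈ -13.40.

Direct count of primes ≤ 5939 gives π(5939) = 780. Numerical evaluation of the logarithmic integral gives Li(5939) ≈ 793.40. The difference π(x) − Li(x) ≈ -13.40 is typically negative for small/moderate x (Li(x) overestimates), though Littlewood's theorem shows this sign changes infinitely often.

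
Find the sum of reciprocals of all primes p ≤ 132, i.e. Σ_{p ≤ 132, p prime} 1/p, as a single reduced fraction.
Σ 1/p = 980956909242278731029785409368357903506317057050081/525896479052627740771371797072411912900610967452630

π(132) = 32, so the primes ≤ 132 are [2, 3, 5, 7, 11, 13, 17, 19, 23, 29, 31, 37, 41, 43, 47, 53, 59, 61, 67, 71, 73, 79, 83, 89, 97, 101, 103, 107, 109, 113, 127, 131]. Summing 1/p over these primes: 980956909242278731029785409368357903506317057050081/525896479052627740771371797072411912900610967452630 ≈ 1.8653. Mertens estimate ln ln(132) + 0.2615 ≈ 1.8472.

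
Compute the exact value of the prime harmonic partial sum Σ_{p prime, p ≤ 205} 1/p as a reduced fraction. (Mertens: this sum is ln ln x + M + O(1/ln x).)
Σ 1/p = 15202313841027497739047080375538859939135227730139536997746371469607707132833646367/7799922041683461553249199106329813876687996789903550945093032474868511536164700810

π(205) = 46, so the primes ≤ 205 are [2, 3, 5, 7, 11, 13, 17, 19, 23, 29, 31, 37, 41, 43, 47, 53, 59, 61, 67, 71, 73, 79, 83, 89, 97, 101, 103, 107, 109, 113, 127, 131, 137, 139, 149, 151, 157, 163, 167, 173, 179, 181, 191, 193, 197, 199]. Summing 1/p over these primes: 15202313841027497739047080375538859939135227730139536997746371469607707132833646367/7799922041683461553249199106329813876687996789903550945093032474868511536164700810 ≈ 1.9490. Mertens estimate ln ln(205) + 0.2615 ≈ 1.9335.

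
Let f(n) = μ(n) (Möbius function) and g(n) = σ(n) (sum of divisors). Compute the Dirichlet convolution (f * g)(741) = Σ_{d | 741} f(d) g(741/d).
(μ * σ)(741) = 741

Divisors of 741: [1, 3, 13, 19, 39, 57, 247, 741]. For each d | 741:
  d = 1: μ(1) · σ(741/1) = 1 · 1120 = 1120
  d = 3: μ(3) · σ(741/3) = -1 · 280 = -280
  d = 13: μ(13) · σ(741/13) = -1 · 80 = -80
  d = 19: μ(19) · σ(741/19) = -1 · 56 = -56
  d = 39: μ(39) · σ(741/39) = 1 · 20 = 20
  d = 57: μ(57) · σ(741/57) = 1 · 14 = 14
  d = 247: μ(247) · σ(741/247) = 1 · 4 = 4
  d = 741: μ(741) · σ(741/741) = -1 · 1 = -1
Summing: (μ * σ)(741) = 1120 + -280 + -80 + -56 + 20 + 14 + 4 + -1 = 741.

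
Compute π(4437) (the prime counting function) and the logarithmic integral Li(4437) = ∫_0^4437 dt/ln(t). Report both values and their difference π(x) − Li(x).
π(4437) = 602;  Li(4437) ≈ 617.72;  π(x) − Li(x) ≈ -15.72.

Direct count of primes ≤ 4437 gives π(4437) = 602. Numerical evaluation of the logarithmic integral gives Li(4437) ≈ 617.72. The difference π(x) − Li(x) ≈ -15.72 is typically negative for small/moderate x (Li(x) overestimates), though Littlewood's theorem shows this sign changes infinitely often.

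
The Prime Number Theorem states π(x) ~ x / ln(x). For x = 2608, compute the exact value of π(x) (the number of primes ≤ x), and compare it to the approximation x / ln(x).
π(2608) = 378;  x/ln(x) ≈ 331.54;  relative error ≈ 12.29%.

Directly count primes up to 2608: π(2608) = 378. The PNT approximation gives 2608/ln(2608) ≈ 2608/7.86634 ≈ 331.54. Relative error (π(x) − x/ln(x)) / π(x) ≈ 12.29%; the approximation is known to undercount slightly (Li(x) is a better estimate).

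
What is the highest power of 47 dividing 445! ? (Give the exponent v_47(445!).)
v_47(445!) = 9

Legendre's formula: v_p(n!) = Σ_{k ≥ 1} ⌊n / p^k⌋. For p = 47, n = 445, the terms are:
  ⌊445/47^1⌋ = ⌊445/47⌋ = 9
(the next term ⌊445/47^2⌋ = 0, terminating the sum). Summing: v_47(445!) = 9 = 9.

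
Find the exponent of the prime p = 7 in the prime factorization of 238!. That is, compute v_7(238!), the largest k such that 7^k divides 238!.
v_7(238!) = 38

Legendre's formula: v_p(n!) = Σ_{k ≥ 1} ⌊n / p^k⌋. For p = 7, n = 238, the terms are:
  ⌊238/7^1⌋ = ⌊238/7⌋ = 34
  ⌊238/7^2⌋ = ⌊238/49⌋ = 4
(the next term ⌊238/7^3⌋ = 0, terminating the sum). Summing: v_7(238!) = 34 + 4 = 38.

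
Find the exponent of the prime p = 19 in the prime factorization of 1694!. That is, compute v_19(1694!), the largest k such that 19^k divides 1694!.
v_19(1694!) = 93

Legendre's formula: v_p(n!) = Σ_{k ≥ 1} ⌊n / p^k⌋. For p = 19, n = 1694, the terms are:
  ⌊1694/19^1⌋ = ⌊1694/19⌋ = 89
  ⌊1694/19^2⌋ = ⌊1694/361⌋ = 4
(the next term ⌊1694/19^3⌋ = 0, terminating the sum). Summing: v_19(1694!) = 89 + 4 = 93.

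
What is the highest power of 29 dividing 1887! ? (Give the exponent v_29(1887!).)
v_29(1887!) = 67

Legendre's formula: v_p(n!) = Σ_{k ≥ 1} ⌊n / p^k⌋. For p = 29, n = 1887, the terms are:
  ⌊1887/29^1⌋ = ⌊1887/29⌋ = 65
  ⌊1887/29^2⌋ = ⌊1887/841⌋ = 2
(the next term ⌊1887/29^3⌋ = 0, terminating the sum). Summing: v_29(1887!) = 65 + 2 = 67.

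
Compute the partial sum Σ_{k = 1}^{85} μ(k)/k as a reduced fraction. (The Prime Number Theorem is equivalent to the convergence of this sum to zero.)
Σ μ(k)/k = -594294471063948716523503740771/44510752614879308559270669665465

Values of μ(k) for 1 ≤ k ≤ 85: μ(1) = 1, μ(2) = -1, μ(3) = -1, μ(5) = -1, μ(6) = 1, μ(7) = -1, μ(10) = 1, μ(11) = -1, μ(13) = -1, μ(14) = 1, μ(15) = 1, μ(17) = -1, μ(19) = -1, μ(21) = 1, μ(22) = 1, μ(23) = -1, μ(26) = 1, μ(29) = -1, μ(30) = -1, μ(31) = -1, μ(33) = 1, μ(34) = 1, μ(35) = 1, μ(37) = -1, μ(38) = 1, μ(39) = 1, μ(41) = -1, μ(42) = -1, μ(43) = -1, μ(46) = 1, μ(47) = -1, μ(51) = 1, μ(53) = -1, μ(55) = 1, μ(57) = 1, μ(58) = 1, μ(59) = -1, μ(61) = -1, μ(62) = 1, μ(65) = 1, μ(66) = -1, μ(67) = -1, μ(69) = 1, μ(70) = -1, μ(71) = -1, μ(73) = -1, μ(74) = 1, μ(77) = 1, μ(78) = -1, μ(79) = -1, μ(82) = 1, μ(83) = -1, μ(85) = 1, with μ = 0 on non-squarefree integers. Summing μ(k)/k for k where μ(k) ≠ 0 gives -594294471063948716523503740771/44510752614879308559270669665465 ≈ -0.0134. (PNT ⟺ this sum → 0 as n → ∞.)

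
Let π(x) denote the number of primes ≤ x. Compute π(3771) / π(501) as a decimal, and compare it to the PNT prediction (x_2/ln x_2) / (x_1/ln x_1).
π(3771)/π(501) = 525/95 ≈ 5.5263;  PNT prediction ≈ 5.6820.

π(501) = 95 and π(3771) = 525, so π(3771)/π(501) ≈ 5.5263. The PNT-predicted ratio is (3771/ln(3771)) / (501/ln(501)) ≈ 5.6820. The two agree to within a few percent, as expected.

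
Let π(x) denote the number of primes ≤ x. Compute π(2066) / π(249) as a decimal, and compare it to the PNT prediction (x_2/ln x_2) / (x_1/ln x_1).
π(2066)/π(249) = 311/53 ≈ 5.8679;  PNT prediction ≈ 5.9973.

π(249) = 53 and π(2066) = 311, so π(2066)/π(249) ≈ 5.8679. The PNT-predicted ratio is (2066/ln(2066)) / (249/ln(249)) ≈ 5.9973. The two agree to within a few percent, as expected.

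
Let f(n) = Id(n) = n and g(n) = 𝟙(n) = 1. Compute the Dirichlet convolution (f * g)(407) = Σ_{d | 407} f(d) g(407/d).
(Id * 𝟙)(407) = 456

Divisors of 407: [1, 11, 37, 407]. For each d | 407:
  d = 1: Id(1) · 𝟙(407/1) = 1 · 1 = 1
  d = 11: Id(11) · 𝟙(407/11) = 11 · 1 = 11
  d = 37: Id(37) · 𝟙(407/37) = 37 · 1 = 37
  d = 407: Id(407) · 𝟙(407/407) = 407 · 1 = 407
Summing: (Id * 𝟙)(407) = 1 + 11 + 37 + 407 = 456.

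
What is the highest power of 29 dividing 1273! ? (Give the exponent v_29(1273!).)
v_29(1273!) = 44

Legendre's formula: v_p(n!) = Σ_{k ≥ 1} ⌊n / p^k⌋. For p = 29, n = 1273, the terms are:
  ⌊1273/29^1⌋ = ⌊1273/29⌋ = 43
  ⌊1273/29^2⌋ = ⌊1273/841⌋ = 1
(the next term ⌊1273/29^3⌋ = 0, terminating the sum). Summing: v_29(1273!) = 43 + 1 = 44.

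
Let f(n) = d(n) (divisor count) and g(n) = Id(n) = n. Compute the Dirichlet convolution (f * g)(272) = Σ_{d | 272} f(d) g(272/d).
(d * Id)(272) = 1083

Divisors of 272: [1, 2, 4, 8, 16, 17, 34, 68, 136, 272]. For each d | 272:
  d = 1: d(1) · Id(272/1) = 1 · 272 = 272
  d = 2: d(2) · Id(272/2) = 2 · 136 = 272
  d = 4: d(4) · Id(272/4) = 3 · 68 = 204
  d = 8: d(8) · Id(272/8) = 4 · 34 = 136
  d = 16: d(16) · Id(272/16) = 5 · 17 = 85
  d = 17: d(17) · Id(272/17) = 2 · 16 = 32
  d = 34: d(34) · Id(272/34) = 4 · 8 = 32
  d = 68: d(68) · Id(272/68) = 6 · 4 = 24
  d = 136: d(136) · Id(272/136) = 8 · 2 = 16
  d = 272: d(272) · Id(272/272) = 10 · 1 = 10
Summing: (d * Id)(272) = 272 + 272 + 204 + 136 + 85 + 32 + 32 + 24 + 16 + 10 = 1083.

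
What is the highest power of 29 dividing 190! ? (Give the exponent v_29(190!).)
v_29(190!) = 6

Legendre's formula: v_p(n!) = Σ_{k ≥ 1} ⌊n / p^k⌋. For p = 29, n = 190, the terms are:
  ⌊190/29^1⌋ = ⌊190/29⌋ = 6
(the next term ⌊190/29^2⌋ = 0, terminating the sum). Summing: v_29(190!) = 6 = 6.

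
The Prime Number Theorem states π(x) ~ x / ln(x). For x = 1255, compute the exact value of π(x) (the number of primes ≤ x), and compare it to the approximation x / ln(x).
π(1255) = 204;  x/ln(x) ≈ 175.90;  relative error ≈ 13.78%.

Directly count primes up to 1255: π(1255) = 204. The PNT approximation gives 1255/ln(1255) ≈ 1255/7.13489 ≈ 175.90. Relative error (π(x) − x/ln(x)) / π(x) ≈ 13.78%; the approximation is known to undercount slightly (Li(x) is a better estimate).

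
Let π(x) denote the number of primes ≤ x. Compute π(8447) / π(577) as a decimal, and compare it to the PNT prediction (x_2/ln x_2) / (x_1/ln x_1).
π(8447)/π(577) = 1057/106 ≈ 9.9717;  PNT prediction ≈ 10.2942.

π(577) = 106 and π(8447) = 1057, so π(8447)/π(577) ≈ 9.9717. The PNT-predicted ratio is (8447/ln(8447)) / (577/ln(577)) ≈ 10.2942. The two agree to within a few percent, as expected.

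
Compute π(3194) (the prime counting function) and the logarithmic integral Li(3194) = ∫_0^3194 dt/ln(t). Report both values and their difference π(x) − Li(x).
π(3194) = 452;  Li(3194) ≈ 466.89;  π(x) − Li(x) ≈ -14.89.

Direct count of primes ≤ 3194 gives π(3194) = 452. Numerical evaluation of the logarithmic integral gives Li(3194) ≈ 466.89. The difference π(x) − Li(x) ≈ -14.89 is typically negative for small/moderate x (Li(x) overestimates), though Littlewood's theorem shows this sign changes infinitely often.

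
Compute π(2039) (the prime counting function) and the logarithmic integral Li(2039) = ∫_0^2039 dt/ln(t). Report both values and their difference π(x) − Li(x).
π(2039) = 309;  Li(2039) ≈ 319.93;  π(x) − Li(x) ≈ -10.93.

Direct count of primes ≤ 2039 gives π(2039) = 309. Numerical evaluation of the logarithmic integral gives Li(2039) ≈ 319.93. The difference π(x) − Li(x) ≈ -10.93 is typically negative for small/moderate x (Li(x) overestimates), though Littlewood's theorem shows this sign changes infinitely often.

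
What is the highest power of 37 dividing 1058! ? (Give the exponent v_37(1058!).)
v_37(1058!) = 28

Legendre's formula: v_p(n!) = Σ_{k ≥ 1} ⌊n / p^k⌋. For p = 37, n = 1058, the terms are:
  ⌊1058/37^1⌋ = ⌊1058/37⌋ = 28
(the next term ⌊1058/37^2⌋ = 0, terminating the sum). Summing: v_37(1058!) = 28 = 28.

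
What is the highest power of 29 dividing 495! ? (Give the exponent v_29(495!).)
v_29(495!) = 17

Legendre's formula: v_p(n!) = Σ_{k ≥ 1} ⌊n / p^k⌋. For p = 29, n = 495, the terms are:
  ⌊495/29^1⌋ = ⌊495/29⌋ = 17
(the next term ⌊495/29^2⌋ = 0, terminating the sum). Summing: v_29(495!) = 17 = 17.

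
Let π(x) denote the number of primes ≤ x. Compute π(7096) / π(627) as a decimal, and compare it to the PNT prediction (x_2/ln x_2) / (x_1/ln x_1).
π(7096)/π(627) = 909/114 ≈ 7.9737;  PNT prediction ≈ 8.2206.

π(627) = 114 and π(7096) = 909, so π(7096)/π(627) ≈ 7.9737. The PNT-predicted ratio is (7096/ln(7096)) / (627/ln(627)) ≈ 8.2206. The two agree to within a few percent, as expected.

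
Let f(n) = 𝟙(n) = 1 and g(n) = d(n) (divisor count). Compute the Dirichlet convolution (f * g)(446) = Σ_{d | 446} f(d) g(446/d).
(𝟙 * d)(446) = 9

Divisors of 446: [1, 2, 223, 446]. For each d | 446:
  d = 1: 𝟙(1) · d(446/1) = 1 · 4 = 4
  d = 2: 𝟙(2) · d(446/2) = 1 · 2 = 2
  d = 223: 𝟙(223) · d(446/223) = 1 · 2 = 2
  d = 446: 𝟙(446) · d(446/446) = 1 · 1 = 1
Summing: (𝟙 * d)(446) = 4 + 2 + 2 + 1 = 9.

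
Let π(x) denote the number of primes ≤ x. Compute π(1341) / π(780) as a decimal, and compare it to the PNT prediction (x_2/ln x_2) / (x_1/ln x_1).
π(1341)/π(780) = 217/137 ≈ 1.5839;  PNT prediction ≈ 1.5899.

π(780) = 137 and π(1341) = 217, so π(1341)/π(780) ≈ 1.5839. The PNT-predicted ratio is (1341/ln(1341)) / (780/ln(780)) ≈ 1.5899. The two agree to within a few percent, as expected.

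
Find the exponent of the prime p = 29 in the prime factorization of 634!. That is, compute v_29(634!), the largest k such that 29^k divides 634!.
v_29(634!) = 21

Legendre's formula: v_p(n!) = Σ_{k ≥ 1} ⌊n / p^k⌋. For p = 29, n = 634, the terms are:
  ⌊634/29^1⌋ = ⌊634/29⌋ = 21
(the next term ⌊634/29^2⌋ = 0, terminating the sum). Summing: v_29(634!) = 21 = 21.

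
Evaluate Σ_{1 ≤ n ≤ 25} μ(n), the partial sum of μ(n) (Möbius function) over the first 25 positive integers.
Σ_{n ≤ 25} μ(n) = -2

Compute μ(n) for each 1 ≤ n ≤ 25: μ(1) = 1, μ(2) = -1, μ(3) = -1, μ(4) = 0, μ(5) = -1, μ(6) = 1, μ(7) = -1, μ(8) = 0, μ(9) = 0, μ(10) = 1, μ(11) = -1, μ(12) = 0, μ(13) = -1, μ(14) = 1, μ(15) = 1, μ(16) = 0, μ(17) = -1, μ(18) = 0, μ(19) = -1, μ(20) = 0, μ(21) = 1, μ(22) = 1, μ(23) = -1, μ(24) = 0, μ(25) = 0. Summing all 25 values: -2. (Mertens function M(x) = Σ_{n ≤ x} μ(n); on average M(x) should be small (PNT ⟺ M(x) = o(x)).)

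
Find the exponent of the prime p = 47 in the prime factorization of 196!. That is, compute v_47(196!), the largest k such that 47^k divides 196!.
v_47(196!) = 4

Legendre's formula: v_p(n!) = Σ_{k ≥ 1} ⌊n / p^k⌋. For p = 47, n = 196, the terms are:
  ⌊196/47^1⌋ = ⌊196/47⌋ = 4
(the next term ⌊196/47^2⌋ = 0, terminating the sum). Summing: v_47(196!) = 4 = 4.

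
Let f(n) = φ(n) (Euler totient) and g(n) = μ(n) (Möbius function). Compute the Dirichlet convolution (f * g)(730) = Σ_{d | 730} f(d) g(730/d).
(φ * μ)(730) = 0

Divisors of 730: [1, 2, 5, 10, 73, 146, 365, 730]. For each d | 730:
  d = 1: φ(1) · μ(730/1) = 1 · -1 = -1
  d = 2: φ(2) · μ(730/2) = 1 · 1 = 1
  d = 5: φ(5) · μ(730/5) = 4 · 1 = 4
  d = 10: φ(10) · μ(730/10) = 4 · -1 = -4
  d = 73: φ(73) · μ(730/73) = 72 · 1 = 72
  d = 146: φ(146) · μ(730/146) = 72 · -1 = -72
  d = 365: φ(365) · μ(730/365) = 288 · -1 = -288
  d = 730: φ(730) · μ(730/730) = 288 · 1 = 288
Summing: (φ * μ)(730) = -1 + 1 + 4 + -4 + 72 + -72 + -288 + 288 = 0.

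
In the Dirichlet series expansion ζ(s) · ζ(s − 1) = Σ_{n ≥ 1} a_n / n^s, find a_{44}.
σ(44) = 84

In the product (Σ m^0/m^s)(Σ k / k^s) = Σ (Σ_{d | n} d) / n^s, the coefficient of 1/n^s is σ(n) = Σ_{d | n} d. For n = 44, divisors are [1, 2, 4, 11, 22, 44]; summing: σ(44) = 84.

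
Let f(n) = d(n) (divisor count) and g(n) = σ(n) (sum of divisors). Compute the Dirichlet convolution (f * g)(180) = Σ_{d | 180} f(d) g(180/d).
(d * σ)(180) = 3072

Divisors of 180: [1, 2, 3, 4, 5, 6, 9, 10, 12, 15, 18, 20, 30, 36, 45, 60, 90, 180]. For each d | 180:
  d = 1: d(1) · σ(180/1) = 1 · 546 = 546
  d = 2: d(2) · σ(180/2) = 2 · 234 = 468
  d = 3: d(3) · σ(180/3) = 2 · 168 = 336
  d = 4: d(4) · σ(180/4) = 3 · 78 = 234
  d = 5: d(5) · σ(180/5) = 2 · 91 = 182
  d = 6: d(6) · σ(180/6) = 4 · 72 = 288
  d = 9: d(9) · σ(180/9) = 3 · 42 = 126
  d = 10: d(10) · σ(180/10) = 4 · 39 = 156
  d = 12: d(12) · σ(180/12) = 6 · 24 = 144
  d = 15: d(15) · σ(180/15) = 4 · 28 = 112
  d = 18: d(18) · σ(180/18) = 6 · 18 = 108
  d = 20: d(20) · σ(180/20) = 6 · 13 = 78
  d = 30: d(30) · σ(180/30) = 8 · 12 = 96
  d = 36: d(36) · σ(180/36) = 9 · 6 = 54
  d = 45: d(45) · σ(180/45) = 6 · 7 = 42
  d = 60: d(60) · σ(180/60) = 12 · 4 = 48
  d = 90: d(90) · σ(180/90) = 12 · 3 = 36
  d = 180: d(180) · σ(180/180) = 18 · 1 = 18
Summing: (d * σ)(180) = 546 + 468 + 336 + 234 + 182 + 288 + 126 + 156 + 144 + 112 + 108 + 78 + 96 + 54 + 42 + 48 + 36 + 18 = 3072.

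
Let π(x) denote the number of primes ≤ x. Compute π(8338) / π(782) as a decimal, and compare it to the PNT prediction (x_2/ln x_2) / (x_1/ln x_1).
π(8338)/π(782) = 1045/137 ≈ 7.6277;  PNT prediction ≈ 7.8674.

π(782) = 137 and π(8338) = 1045, so π(8338)/π(782) ≈ 7.6277. The PNT-predicted ratio is (8338/ln(8338)) / (782/ln(782)) ≈ 7.8674. The two agree to within a few percent, as expected.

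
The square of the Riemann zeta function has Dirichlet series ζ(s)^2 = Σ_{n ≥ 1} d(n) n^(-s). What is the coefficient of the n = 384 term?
d(384) = 16

ζ(s)^2 = (Σ 1/m^s)(Σ 1/k^s). The coefficient of 1/n^s in the product is the number of ordered pairs (m, k) with mk = n, which equals d(n). For n = 384, divisors are [1, 2, 3, 4, 6, 8, 12, 16, 24, 32, 48, 64, 96, 128, 192, 384], so d(384) = 16.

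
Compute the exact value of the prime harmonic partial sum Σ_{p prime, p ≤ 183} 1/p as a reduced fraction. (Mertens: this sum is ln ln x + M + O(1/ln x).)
Σ 1/p = 10408867916382550633331528920459565913027063402071390584941986323453055203/5397346292805549782720214077673687806275517530364350655459511599582614290

π(183) = 42, so the primes ≤ 183 are [2, 3, 5, 7, 11, 13, 17, 19, 23, 29, 31, 37, 41, 43, 47, 53, 59, 61, 67, 71, 73, 79, 83, 89, 97, 101, 103, 107, 109, 113, 127, 131, 137, 139, 149, 151, 157, 163, 167, 173, 179, 181]. Summing 1/p over these primes: 10408867916382550633331528920459565913027063402071390584941986323453055203/5397346292805549782720214077673687806275517530364350655459511599582614290 ≈ 1.9285. Mertens estimate ln ln(183) + 0.2615 ≈ 1.9120.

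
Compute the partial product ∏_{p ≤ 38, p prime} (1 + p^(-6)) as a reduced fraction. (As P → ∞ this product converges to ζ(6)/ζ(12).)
∏ = 1409064908372656074115629844532678533864664016937571914400/1385384845877129271600296064992669038424816672643778985121

The primes p ≤ 38 are [2, 3, 5, 7, 11, 13, 17, 19, 23, 29, 31, 37]. For each, (1 + 1/p^6) = (p^6 + 1)/p^6. Multiplying these fractions over p ∈ [2, 3, 5, 7, 11, 13, 17, 19, 23, 29, 31, 37] gives 1409064908372656074115629844532678533864664016937571914400/1385384845877129271600296064992669038424816672643778985121. (In the limit P → ∞ this tends to ζ(6)/ζ(12).)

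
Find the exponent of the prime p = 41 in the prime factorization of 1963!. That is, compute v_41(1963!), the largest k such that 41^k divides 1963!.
v_41(1963!) = 48

Legendre's formula: v_p(n!) = Σ_{k ≥ 1} ⌊n / p^k⌋. For p = 41, n = 1963, the terms are:
  ⌊1963/41^1⌋ = ⌊1963/41⌋ = 47
  ⌊1963/41^2⌋ = ⌊1963/1681⌋ = 1
(the next term ⌊1963/41^3⌋ = 0, terminating the sum). Summing: v_41(1963!) = 47 + 1 = 48.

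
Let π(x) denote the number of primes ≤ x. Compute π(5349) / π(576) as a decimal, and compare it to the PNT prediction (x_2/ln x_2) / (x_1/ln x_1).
π(5349)/π(576) = 707/105 ≈ 6.7333;  PNT prediction ≈ 6.8757.

π(576) = 105 and π(5349) = 707, so π(5349)/π(576) ≈ 6.7333. The PNT-predicted ratio is (5349/ln(5349)) / (576/ln(576)) ≈ 6.8757. The two agree to within a few percent, as expected.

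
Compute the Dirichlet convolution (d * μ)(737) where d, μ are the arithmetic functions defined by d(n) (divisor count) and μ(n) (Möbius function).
(d * μ)(737) = 1

Divisors of 737: [1, 11, 67, 737]. For each d | 737:
  d = 1: d(1) · μ(737/1) = 1 · 1 = 1
  d = 11: d(11) · μ(737/11) = 2 · -1 = -2
  d = 67: d(67) · μ(737/67) = 2 · -1 = -2
  d = 737: d(737) · μ(737/737) = 4 · 1 = 4
Summing: (d * μ)(737) = 1 + -2 + -2 + 4 = 1.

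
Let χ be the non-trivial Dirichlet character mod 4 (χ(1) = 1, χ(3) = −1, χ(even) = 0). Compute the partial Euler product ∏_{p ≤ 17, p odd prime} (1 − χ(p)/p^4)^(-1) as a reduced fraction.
∏ = 1355132279576075/1370266988576768

The odd primes p ≤ 17 are [3, 5, 7, 11, 13, 17]. For each, χ(p) = 1 if p ≡ 1 mod 4, χ(p) = −1 if p ≡ 3 mod 4. Taking (1 − χ(p)/p^4)^(-1) = p^4/(p^4 − χ(p)): (1 − (-1)/3^4)^(-1) · (1 − (1)/5^4)^(-1) · (1 − (-1)/7^4)^(-1) · (1 − (-1)/11^4)^(-1) · (1 − (1)/13^4)^(-1) · (1 − (1)/17^4)^(-1) = 1355132279576075/1370266988576768.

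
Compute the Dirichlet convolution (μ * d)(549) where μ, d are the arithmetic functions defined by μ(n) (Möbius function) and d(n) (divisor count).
(μ * d)(549) = 1

Divisors of 549: [1, 3, 9, 61, 183, 549]. For each d | 549:
  d = 1: μ(1) · d(549/1) = 1 · 6 = 6
  d = 3: μ(3) · d(549/3) = -1 · 4 = -4
  d = 9: μ(9) · d(549/9) = 0 · 2 = 0
  d = 61: μ(61) · d(549/61) = -1 · 3 = -3
  d = 183: μ(183) · d(549/183) = 1 · 2 = 2
  d = 549: μ(549) · d(549/549) = 0 · 1 = 0
Summing: (μ * d)(549) = 6 + -4 + 0 + -3 + 2 + 0 = 1.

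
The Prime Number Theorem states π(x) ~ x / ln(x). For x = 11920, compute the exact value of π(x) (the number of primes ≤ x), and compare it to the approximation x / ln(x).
π(11920) = 1427;  x/ln(x) ≈ 1269.98;  relative error ≈ 11.00%.

Directly count primes up to 11920: π(11920) = 1427. The PNT approximation gives 11920/ln(11920) ≈ 11920/9.38597 ≈ 1269.98. Relative error (π(x) − x/ln(x)) / π(x) ≈ 11.00%; the approximation is known to undercount slightly (Li(x) is a better estimate).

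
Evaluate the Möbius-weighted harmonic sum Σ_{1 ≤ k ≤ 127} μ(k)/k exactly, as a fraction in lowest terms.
Σ μ(k)/k = -228455996623300386843096283835194191857230682/401447693933303618909444119902604513664588524773

Values of μ(k) for 1 ≤ k ≤ 127: μ(1) = 1, μ(2) = -1, μ(3) = -1, μ(5) = -1, μ(6) = 1, μ(7) = -1, μ(10) = 1, μ(11) = -1, μ(13) = -1, μ(14) = 1, μ(15) = 1, μ(17) = -1, μ(19) = -1, μ(21) = 1, μ(22) = 1, μ(23) = -1, μ(26) = 1, μ(29) = -1, μ(30) = -1, μ(31) = -1, μ(33) = 1, μ(34) = 1, μ(35) = 1, μ(37) = -1, μ(38) = 1, μ(39) = 1, μ(41) = -1, μ(42) = -1, μ(43) = -1, μ(46) = 1, μ(47) = -1, μ(51) = 1, μ(53) = -1, μ(55) = 1, μ(57) = 1, μ(58) = 1, μ(59) = -1, μ(61) = -1, μ(62) = 1, μ(65) = 1, μ(66) = -1, μ(67) = -1, μ(69) = 1, μ(70) = -1, μ(71) = -1, μ(73) = -1, μ(74) = 1, μ(77) = 1, μ(78) = -1, μ(79) = -1, μ(82) = 1, μ(83) = -1, μ(85) = 1, μ(86) = 1, μ(87) = 1, μ(89) = -1, μ(91) = 1, μ(93) = 1, μ(94) = 1, μ(95) = 1, μ(97) = -1, μ(101) = -1, μ(102) = -1, μ(103) = -1, μ(105) = -1, μ(106) = 1, μ(107) = -1, μ(109) = -1, μ(110) = -1, μ(111) = 1, μ(113) = -1, μ(114) = -1, μ(115) = 1, μ(118) = 1, μ(119) = 1, μ(122) = 1, μ(123) = 1, μ(127) = -1, with μ = 0 on non-squarefree integers. Summing μ(k)/k for k where μ(k) ≠ 0 gives -228455996623300386843096283835194191857230682/401447693933303618909444119902604513664588524773 ≈ -0.0006. (PNT ⟺ this sum → 0 as n → ∞.)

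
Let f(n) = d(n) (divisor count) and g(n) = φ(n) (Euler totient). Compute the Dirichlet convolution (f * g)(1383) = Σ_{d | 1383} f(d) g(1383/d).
(d * φ)(1383) = 1848

Divisors of 1383: [1, 3, 461, 1383]. For each d | 1383:
  d = 1: d(1) · φ(1383/1) = 1 · 920 = 920
  d = 3: d(3) · φ(1383/3) = 2 · 460 = 920
  d = 461: d(461) · φ(1383/461) = 2 · 2 = 4
  d = 1383: d(1383) · φ(1383/1383) = 4 · 1 = 4
Summing: (d * φ)(1383) = 920 + 920 + 4 + 4 = 1848.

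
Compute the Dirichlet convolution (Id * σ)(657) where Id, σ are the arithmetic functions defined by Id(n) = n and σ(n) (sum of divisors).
(Id * σ)(657) = 4998

Divisors of 657: [1, 3, 9, 73, 219, 657]. For each d | 657:
  d = 1: Id(1) · σ(657/1) = 1 · 962 = 962
  d = 3: Id(3) · σ(657/3) = 3 · 296 = 888
  d = 9: Id(9) · σ(657/9) = 9 · 74 = 666
  d = 73: Id(73) · σ(657/73) = 73 · 13 = 949
  d = 219: Id(219) · σ(657/219) = 219 · 4 = 876
  d = 657: Id(657) · σ(657/657) = 657 · 1 = 657
Summing: (Id * σ)(657) = 962 + 888 + 666 + 949 + 876 + 657 = 4998.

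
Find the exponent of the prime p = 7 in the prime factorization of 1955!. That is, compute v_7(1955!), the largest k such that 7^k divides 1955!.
v_7(1955!) = 323

Legendre's formula: v_p(n!) = Σ_{k ≥ 1} ⌊n / p^k⌋. For p = 7, n = 1955, the terms are:
  ⌊1955/7^1⌋ = ⌊1955/7⌋ = 279
  ⌊1955/7^2⌋ = ⌊1955/49⌋ = 39
  ⌊1955/7^3⌋ = ⌊1955/343⌋ = 5
(the next term ⌊1955/7^4⌋ = 0, terminating the sum). Summing: v_7(1955!) = 279 + 39 + 5 = 323.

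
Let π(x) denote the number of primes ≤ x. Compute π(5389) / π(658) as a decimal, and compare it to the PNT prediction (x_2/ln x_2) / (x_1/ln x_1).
π(5389)/π(658) = 710/119 ≈ 5.9664;  PNT prediction ≈ 6.1855.

π(658) = 119 and π(5389) = 710, so π(5389)/π(658) ≈ 5.9664. The PNT-predicted ratio is (5389/ln(5389)) / (658/ln(658)) ≈ 6.1855. The two agree to within a few percent, as expected.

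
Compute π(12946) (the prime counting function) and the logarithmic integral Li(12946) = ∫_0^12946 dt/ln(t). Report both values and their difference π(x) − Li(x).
π(12946) = 1541;  Li(12946) ≈ 1561.41;  π(x) − Li(x) ≈ -20.41.

Direct count of primes ≤ 12946 gives π(12946) = 1541. Numerical evaluation of the logarithmic integral gives Li(12946) ≈ 1561.41. The difference π(x) − Li(x) ≈ -20.41 is typically negative for small/moderate x (Li(x) overestimates), though Littlewood's theorem shows this sign changes infinitely often.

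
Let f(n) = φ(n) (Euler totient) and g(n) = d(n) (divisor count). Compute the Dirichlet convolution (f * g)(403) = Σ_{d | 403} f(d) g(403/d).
(φ * d)(403) = 448

Divisors of 403: [1, 13, 31, 403]. For each d | 403:
  d = 1: φ(1) · d(403/1) = 1 · 4 = 4
  d = 13: φ(13) · d(403/13) = 12 · 2 = 24
  d = 31: φ(31) · d(403/31) = 30 · 2 = 60
  d = 403: φ(403) · d(403/403) = 360 · 1 = 360
Summing: (φ * d)(403) = 4 + 24 + 60 + 360 = 448.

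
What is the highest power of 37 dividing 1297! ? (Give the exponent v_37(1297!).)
v_37(1297!) = 35

Legendre's formula: v_p(n!) = Σ_{k ≥ 1} ⌊n / p^k⌋. For p = 37, n = 1297, the terms are:
  ⌊1297/37^1⌋ = ⌊1297/37⌋ = 35
(the next term ⌊1297/37^2⌋ = 0, terminating the sum). Summing: v_37(1297!) = 35 = 35.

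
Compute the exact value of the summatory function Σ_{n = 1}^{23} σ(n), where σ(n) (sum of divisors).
Σ_{n ≤ 23} σ(n) = 431

Compute σ(n) for each 1 ≤ n ≤ 23: σ(1) = 1, σ(2) = 3, σ(3) = 4, σ(4) = 7, σ(5) = 6, σ(6) = 12, σ(7) = 8, σ(8) = 15, σ(9) = 13, σ(10) = 18, σ(11) = 12, σ(12) = 28, σ(13) = 14, σ(14) = 24, σ(15) = 24, σ(16) = 31, σ(17) = 18, σ(18) = 39, σ(19) = 20, σ(20) = 42, σ(21) = 32, σ(22) = 36, σ(23) = 24. Summing all 23 values: 431. (Average order: Σ_{n ≤ x} σ(n) ~ (π²/12) x². For x = 23, (π²/12)·23² ≈ 435.09.)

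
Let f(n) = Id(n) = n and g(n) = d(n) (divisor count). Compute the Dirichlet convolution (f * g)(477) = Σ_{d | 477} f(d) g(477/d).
(Id * d)(477) = 990

Divisors of 477: [1, 3, 9, 53, 159, 477]. For each d | 477:
  d = 1: Id(1) · d(477/1) = 1 · 6 = 6
  d = 3: Id(3) · d(477/3) = 3 · 4 = 12
  d = 9: Id(9) · d(477/9) = 9 · 2 = 18
  d = 53: Id(53) · d(477/53) = 53 · 3 = 159
  d = 159: Id(159) · d(477/159) = 159 · 2 = 318
  d = 477: Id(477) · d(477/477) = 477 · 1 = 477
Summing: (Id * d)(477) = 6 + 12 + 18 + 159 + 318 + 477 = 990.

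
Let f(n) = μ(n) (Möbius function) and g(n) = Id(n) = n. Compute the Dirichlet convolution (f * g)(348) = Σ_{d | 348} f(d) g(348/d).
(μ * Id)(348) = 112

Divisors of 348: [1, 2, 3, 4, 6, 12, 29, 58, 87, 116, 174, 348]. For each d | 348:
  d = 1: μ(1) · Id(348/1) = 1 · 348 = 348
  d = 2: μ(2) · Id(348/2) = -1 · 174 = -174
  d = 3: μ(3) · Id(348/3) = -1 · 116 = -116
  d = 4: μ(4) · Id(348/4) = 0 · 87 = 0
  d = 6: μ(6) · Id(348/6) = 1 · 58 = 58
  d = 12: μ(12) · Id(348/12) = 0 · 29 = 0
  d = 29: μ(29) · Id(348/29) = -1 · 12 = -12
  d = 58: μ(58) · Id(348/58) = 1 · 6 = 6
  d = 87: μ(87) · Id(348/87) = 1 · 4 = 4
  d = 116: μ(116) · Id(348/116) = 0 · 3 = 0
  d = 174: μ(174) · Id(348/174) = -1 · 2 = -2
  d = 348: μ(348) · Id(348/348) = 0 · 1 = 0
Summing: (μ * Id)(348) = 348 + -174 + -116 + 0 + 58 + 0 + -12 + 6 + 4 + 0 + -2 + 0 = 112.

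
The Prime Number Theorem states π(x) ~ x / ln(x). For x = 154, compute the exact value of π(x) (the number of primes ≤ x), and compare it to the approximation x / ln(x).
π(154) = 36;  x/ln(x) ≈ 30.57;  relative error ≈ 15.07%.

Directly count primes up to 154: π(154) = 36. The PNT approximation gives 154/ln(154) ≈ 154/5.03695 ≈ 30.57. Relative error (π(x) − x/ln(x)) / π(x) ≈ 15.07%; the approximation is known to undercount slightly (Li(x) is a better estimate).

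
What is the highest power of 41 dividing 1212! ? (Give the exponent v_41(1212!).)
v_41(1212!) = 29

Legendre's formula: v_p(n!) = Σ_{k ≥ 1} ⌊n / p^k⌋. For p = 41, n = 1212, the terms are:
  ⌊1212/41^1⌋ = ⌊1212/41⌋ = 29
(the next term ⌊1212/41^2⌋ = 0, terminating the sum). Summing: v_41(1212!) = 29 = 29.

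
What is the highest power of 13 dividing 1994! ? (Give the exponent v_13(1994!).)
v_13(1994!) = 164

Legendre's formula: v_p(n!) = Σ_{k ≥ 1} ⌊n / p^k⌋. For p = 13, n = 1994, the terms are:
  ⌊1994/13^1⌋ = ⌊1994/13⌋ = 153
  ⌊1994/13^2⌋ = ⌊1994/169⌋ = 11
(the next term ⌊1994/13^3⌋ = 0, terminating the sum). Summing: v_13(1994!) = 153 + 11 = 164.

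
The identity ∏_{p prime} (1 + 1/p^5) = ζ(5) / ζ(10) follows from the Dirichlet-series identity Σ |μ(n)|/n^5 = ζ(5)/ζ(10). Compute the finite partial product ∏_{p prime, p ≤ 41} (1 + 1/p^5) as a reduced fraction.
∏ = 2294199100859320856712044015489323376462628228169728/2214697106235397372754351012341556576135326393821335

The primes p ≤ 41 are [2, 3, 5, 7, 11, 13, 17, 19, 23, 29, 31, 37, 41]. For each, (1 + 1/p^5) = (p^5 + 1)/p^5. Multiplying these fractions over p ∈ [2, 3, 5, 7, 11, 13, 17, 19, 23, 29, 31, 37, 41] gives 2294199100859320856712044015489323376462628228169728/2214697106235397372754351012341556576135326393821335. (In the limit P → ∞ this tends to ζ(5)/ζ(10).)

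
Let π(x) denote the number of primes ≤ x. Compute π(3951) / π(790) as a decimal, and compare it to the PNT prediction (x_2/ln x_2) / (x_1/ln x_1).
π(3951)/π(790) = 548/138 ≈ 3.9710;  PNT prediction ≈ 4.0292.

π(790) = 138 and π(3951) = 548, so π(3951)/π(790) ≈ 3.9710. The PNT-predicted ratio is (3951/ln(3951)) / (790/ln(790)) ≈ 4.0292. The two agree to within a few percent, as expected.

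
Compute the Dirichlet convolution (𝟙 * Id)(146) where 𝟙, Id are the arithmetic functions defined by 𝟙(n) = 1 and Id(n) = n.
(𝟙 * Id)(146) = 222

Divisors of 146: [1, 2, 73, 146]. For each d | 146:
  d = 1: 𝟙(1) · Id(146/1) = 1 · 146 = 146
  d = 2: 𝟙(2) · Id(146/2) = 1 · 73 = 73
  d = 73: 𝟙(73) · Id(146/73) = 1 · 2 = 2
  d = 146: 𝟙(146) · Id(146/146) = 1 · 1 = 1
Summing: (𝟙 * Id)(146) = 146 + 73 + 2 + 1 = 222.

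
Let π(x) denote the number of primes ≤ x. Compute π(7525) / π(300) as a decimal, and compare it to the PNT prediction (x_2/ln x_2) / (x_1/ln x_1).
π(7525)/π(300) = 953/62 ≈ 15.3710;  PNT prediction ≈ 16.0285.

π(300) = 62 and π(7525) = 953, so π(7525)/π(300) ≈ 15.3710. The PNT-predicted ratio is (7525/ln(7525)) / (300/ln(300)) ≈ 16.0285. The two agree to within a few percent, as expected.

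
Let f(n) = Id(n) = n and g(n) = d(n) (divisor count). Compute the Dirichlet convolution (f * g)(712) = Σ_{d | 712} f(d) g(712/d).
(Id * d)(712) = 2366

Divisors of 712: [1, 2, 4, 8, 89, 178, 356, 712]. For each d | 712:
  d = 1: Id(1) · d(712/1) = 1 · 8 = 8
  d = 2: Id(2) · d(712/2) = 2 · 6 = 12
  d = 4: Id(4) · d(712/4) = 4 · 4 = 16
  d = 8: Id(8) · d(712/8) = 8 · 2 = 16
  d = 89: Id(89) · d(712/89) = 89 · 4 = 356
  d = 178: Id(178) · d(712/178) = 178 · 3 = 534
  d = 356: Id(356) · d(712/356) = 356 · 2 = 712
  d = 712: Id(712) · d(712/712) = 712 · 1 = 712
Summing: (Id * d)(712) = 8 + 12 + 16 + 16 + 356 + 534 + 712 + 712 = 2366.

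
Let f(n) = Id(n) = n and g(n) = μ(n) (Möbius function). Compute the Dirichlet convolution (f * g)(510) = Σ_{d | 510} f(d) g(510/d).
(Id * μ)(510) = 128

Divisors of 510: [1, 2, 3, 5, 6, 10, 15, 17, 30, 34, 51, 85, 102, 170, 255, 510]. For each d | 510:
  d = 1: Id(1) · μ(510/1) = 1 · 1 = 1
  d = 2: Id(2) · μ(510/2) = 2 · -1 = -2
  d = 3: Id(3) · μ(510/3) = 3 · -1 = -3
  d = 5: Id(5) · μ(510/5) = 5 · -1 = -5
  d = 6: Id(6) · μ(510/6) = 6 · 1 = 6
  d = 10: Id(10) · μ(510/10) = 10 · 1 = 10
  d = 15: Id(15) · μ(510/15) = 15 · 1 = 15
  d = 17: Id(17) · μ(510/17) = 17 · -1 = -17
  d = 30: Id(30) · μ(510/30) = 30 · -1 = -30
  d = 34: Id(34) · μ(510/34) = 34 · 1 = 34
  d = 51: Id(51) · μ(510/51) = 51 · 1 = 51
  d = 85: Id(85) · μ(510/85) = 85 · 1 = 85
  d = 102: Id(102) · μ(510/102) = 102 · -1 = -102
  d = 170: Id(170) · μ(510/170) = 170 · -1 = -170
  d = 255: Id(255) · μ(510/255) = 255 · -1 = -255
  d = 510: Id(510) · μ(510/510) = 510 · 1 = 510
Summing: (Id * μ)(510) = 1 + -2 + -3 + -5 + 6 + 10 + 15 + -17 + -30 + 34 + 51 + 85 + -102 + -170 + -255 + 510 = 128.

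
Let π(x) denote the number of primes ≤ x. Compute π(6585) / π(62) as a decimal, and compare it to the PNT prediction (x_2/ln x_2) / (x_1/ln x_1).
π(6585)/π(62) = 852/18 ≈ 47.3333;  PNT prediction ≈ 49.8538.

π(62) = 18 and π(6585) = 852, so π(6585)/π(62) ≈ 47.3333. The PNT-predicted ratio is (6585/ln(6585)) / (62/ln(62)) ≈ 49.8538. The two agree to within a few percent, as expected.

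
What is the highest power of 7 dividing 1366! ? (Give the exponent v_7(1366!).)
v_7(1366!) = 225

Legendre's formula: v_p(n!) = Σ_{k ≥ 1} ⌊n / p^k⌋. For p = 7, n = 1366, the terms are:
  ⌊1366/7^1⌋ = ⌊1366/7⌋ = 195
  ⌊1366/7^2⌋ = ⌊1366/49⌋ = 27
  ⌊1366/7^3⌋ = ⌊1366/343⌋ = 3
(the next term ⌊1366/7^4⌋ = 0, terminating the sum). Summing: v_7(1366!) = 195 + 27 + 3 = 225.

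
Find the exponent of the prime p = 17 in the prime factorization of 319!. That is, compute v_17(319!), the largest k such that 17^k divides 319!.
v_17(319!) = 19

Legendre's formula: v_p(n!) = Σ_{k ≥ 1} ⌊n / p^k⌋. For p = 17, n = 319, the terms are:
  ⌊319/17^1⌋ = ⌊319/17⌋ = 18
  ⌊319/17^2⌋ = ⌊319/289⌋ = 1
(the next term ⌊319/17^3⌋ = 0, terminating the sum). Summing: v_17(319!) = 18 + 1 = 19.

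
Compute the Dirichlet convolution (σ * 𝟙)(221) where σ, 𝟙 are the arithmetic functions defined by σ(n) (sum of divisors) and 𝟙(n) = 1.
(σ * 𝟙)(221) = 285

Divisors of 221: [1, 13, 17, 221]. For each d | 221:
  d = 1: σ(1) · 𝟙(221/1) = 1 · 1 = 1
  d = 13: σ(13) · 𝟙(221/13) = 14 · 1 = 14
  d = 17: σ(17) · 𝟙(221/17) = 18 · 1 = 18
  d = 221: σ(221) · 𝟙(221/221) = 252 · 1 = 252
Summing: (σ * 𝟙)(221) = 1 + 14 + 18 + 252 = 285.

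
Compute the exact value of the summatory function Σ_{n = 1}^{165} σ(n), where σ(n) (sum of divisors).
Σ_{n ≤ 165} σ(n) = 22455

Compute σ(n) for each 1 ≤ n ≤ 165: σ(1) = 1, σ(2) = 3, σ(3) = 4, σ(4) = 7, σ(5) = 6, σ(6) = 12, σ(7) = 8, σ(8) = 15, σ(9) = 13, σ(10) = 18, σ(11) = 12, σ(12) = 28, σ(13) = 14, σ(14) = 24, σ(15) = 24, σ(16) = 31, σ(17) = 18, σ(18) = 39, σ(19) = 20, σ(20) = 42, σ(21) = 32, σ(22) = 36, σ(23) = 24, σ(24) = 60, σ(25) = 31, σ(26) = 42, σ(27) = 40, σ(28) = 56, σ(29) = 30, σ(30) = 72, σ(31) = 32, σ(32) = 63, σ(33) = 48, σ(34) = 54, σ(35) = 48, σ(36) = 91, σ(37) = 38, σ(38) = 60, σ(39) = 56, σ(40) = 90, σ(41) = 42, σ(42) = 96, σ(43) = 44, σ(44) = 84, σ(45) = 78, σ(46) = 72, σ(47) = 48, σ(48) = 124, σ(49) = 57, σ(50) = 93, σ(51) = 72, σ(52) = 98, σ(53) = 54, σ(54) = 120, σ(55) = 72, σ(56) = 120, σ(57) = 80, σ(58) = 90, σ(59) = 60, σ(60) = 168, σ(61) = 62, σ(62) = 96, σ(63) = 104, σ(64) = 127, σ(65) = 84, σ(66) = 144, σ(67) = 68, σ(68) = 126, σ(69) = 96, σ(70) = 144, σ(71) = 72, σ(72) = 195, σ(73) = 74, σ(74) = 114, σ(75) = 124, σ(76) = 140, σ(77) = 96, σ(78) = 168, σ(79) = 80, σ(80) = 186, σ(81) = 121, σ(82) = 126, σ(83) = 84, σ(84) = 224, σ(85) = 108, σ(86) = 132, σ(87) = 120, σ(88) = 180, σ(89) = 90, σ(90) = 234, σ(91) = 112, σ(92) = 168, σ(93) = 128, σ(94) = 144, σ(95) = 120, σ(96) = 252, σ(97) = 98, σ(98) = 171, σ(99) = 156, σ(100) = 217, σ(101) = 102, σ(102) = 216, σ(103) = 104, σ(104) = 210, σ(105) = 192, σ(106) = 162, σ(107) = 108, σ(108) = 280, σ(109) = 110, σ(110) = 216, σ(111) = 152, σ(112) = 248, σ(113) = 114, σ(114) = 240, σ(115) = 144, σ(116) = 210, σ(117) = 182, σ(118) = 180, σ(119) = 144, σ(120) = 360, σ(121) = 133, σ(122) = 186, σ(123) = 168, σ(124) = 224, σ(125) = 156, σ(126) = 312, σ(127) = 128, σ(128) = 255, σ(129) = 176, σ(130) = 252, σ(131) = 132, σ(132) = 336, σ(133) = 160, σ(134) = 204, σ(135) = 240, σ(136) = 270, σ(137) = 138, σ(138) = 288, σ(139) = 140, σ(140) = 336, σ(141) = 192, σ(142) = 216, σ(143) = 168, σ(144) = 403, σ(145) = 180, σ(146) = 222, σ(147) = 228, σ(148) = 266, σ(149) = 150, σ(150) = 372, σ(151) = 152, σ(152) = 300, σ(153) = 234, σ(154) = 288, σ(155) = 192, σ(156) = 392, σ(157) = 158, σ(158) = 240, σ(159) = 216, σ(160) = 378, σ(161) = 192, σ(162) = 363, σ(163) = 164, σ(164) = 294, σ(165) = 288. Summing all 165 values: 22455. (Average order: Σ_{n ≤ x} σ(n) ~ (π²/12) x². For x = 165, (π²/12)·165² ≈ 22391.66.)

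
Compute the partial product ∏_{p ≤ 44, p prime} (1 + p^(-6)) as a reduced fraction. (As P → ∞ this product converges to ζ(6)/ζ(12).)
∏ = 1359712698137872510059489328104656331148295030771712937358491632747920000/1336862024495300077504819810119357413472366273194284637902602168232026717

The primes p ≤ 44 are [2, 3, 5, 7, 11, 13, 17, 19, 23, 29, 31, 37, 41, 43]. For each, (1 + 1/p^6) = (p^6 + 1)/p^6. Multiplying these fractions over p ∈ [2, 3, 5, 7, 11, 13, 17, 19, 23, 29, 31, 37, 41, 43] gives 1359712698137872510059489328104656331148295030771712937358491632747920000/1336862024495300077504819810119357413472366273194284637902602168232026717. (In the limit P → ∞ this tends to ζ(6)/ζ(12).)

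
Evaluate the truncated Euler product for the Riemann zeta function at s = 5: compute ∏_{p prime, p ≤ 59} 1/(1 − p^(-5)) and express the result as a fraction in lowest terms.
∏ = 9783623293724966042755527767857913576946767245571173033197003580720982191908567341/9435202489615342986287959538462812822601440308319131731232692023968655443618693120

The primes p ≤ 59 are [2, 3, 5, 7, 11, 13, 17, 19, 23, 29, 31, 37, 41, 43, 47, 53, 59]. For each prime, (1 − 1/p^5)^(-1) = p^5 / (p^5 − 1). The product is (1 − 1/2^5)^(-1), (1 − 1/3^5)^(-1), (1 − 1/5^5)^(-1), (1 − 1/7^5)^(-1), (1 − 1/11^5)^(-1), (1 − 1/13^5)^(-1), (1 − 1/17^5)^(-1), (1 − 1/19^5)^(-1), (1 − 1/23^5)^(-1), (1 − 1/29^5)^(-1), (1 − 1/31^5)^(-1), (1 − 1/37^5)^(-1), (1 − 1/41^5)^(-1), (1 − 1/43^5)^(-1), (1 − 1/47^5)^(-1), (1 − 1/53^5)^(-1), (1 − 1/59^5)^(-1) = ∏ p^5 / (p^5 − 1) = 9783623293724966042755527767857913576946767245571173033197003580720982191908567341/9435202489615342986287959538462812822601440308319131731232692023968655443618693120.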